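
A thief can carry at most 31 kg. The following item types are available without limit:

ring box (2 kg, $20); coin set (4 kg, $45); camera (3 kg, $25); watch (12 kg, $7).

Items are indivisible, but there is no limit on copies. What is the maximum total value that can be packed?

Best value-per-unit is coin set at 45/4; filling with it alone gives 7×45 = 315.
Optimal mix: 7×coin set + 1×camera → weight 31, value 340.

$340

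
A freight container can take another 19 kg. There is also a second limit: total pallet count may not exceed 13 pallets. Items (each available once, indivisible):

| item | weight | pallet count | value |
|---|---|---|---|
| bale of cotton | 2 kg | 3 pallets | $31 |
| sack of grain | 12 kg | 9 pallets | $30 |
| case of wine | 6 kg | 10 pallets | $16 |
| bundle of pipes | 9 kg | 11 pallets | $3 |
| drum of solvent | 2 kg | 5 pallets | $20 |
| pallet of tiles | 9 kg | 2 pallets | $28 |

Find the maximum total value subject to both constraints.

$79

Feasible sets respecting both limits:
- bale of cotton+drum of solvent+pallet of tiles: weight 13, pallet count 10, value 79
- bale of cotton+sack of grain: weight 14, pallet count 12, value 61
- bale of cotton+pallet of tiles: weight 11, pallet count 5, value 59
Best: $79.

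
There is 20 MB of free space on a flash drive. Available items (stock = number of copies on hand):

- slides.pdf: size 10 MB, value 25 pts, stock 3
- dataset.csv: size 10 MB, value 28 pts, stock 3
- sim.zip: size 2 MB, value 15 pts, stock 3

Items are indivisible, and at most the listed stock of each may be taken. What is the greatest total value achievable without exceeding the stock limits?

73 pts

Top feasible selections:
- 1×dataset.csv + 3×sim.zip: size 16, value 73
- 1×slides.pdf + 3×sim.zip: size 16, value 70
Best: 73 pts.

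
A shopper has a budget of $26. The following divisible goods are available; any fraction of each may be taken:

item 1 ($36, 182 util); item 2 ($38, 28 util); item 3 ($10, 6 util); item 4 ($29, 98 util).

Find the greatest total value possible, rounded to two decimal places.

131.44

Take in order of value per unit:
- item 1 (182/36 per unit): 26 of 36 → value 26×182/36 = 131.4444, running total 131.44
Total 131.44.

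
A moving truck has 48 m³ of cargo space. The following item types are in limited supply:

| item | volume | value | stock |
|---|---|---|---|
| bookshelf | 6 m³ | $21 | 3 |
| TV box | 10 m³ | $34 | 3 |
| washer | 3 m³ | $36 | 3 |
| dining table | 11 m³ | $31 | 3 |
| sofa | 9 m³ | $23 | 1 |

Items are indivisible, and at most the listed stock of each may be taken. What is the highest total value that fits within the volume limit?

Top feasible selections:
- 3×bookshelf + 2×TV box + 3×washer: volume 47, value 239
- 3×bookshelf + 1×TV box + 3×washer + 1×dining table: volume 48, value 236
- 3×TV box + 3×washer + 1×sofa: volume 48, value 233
Best: $239.

$239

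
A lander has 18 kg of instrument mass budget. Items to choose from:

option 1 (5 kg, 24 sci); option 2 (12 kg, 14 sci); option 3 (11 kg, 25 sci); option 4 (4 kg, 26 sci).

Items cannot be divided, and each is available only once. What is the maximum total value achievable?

Check high-value combinations within 18 kg:
- option 3+option 4: mass 11+4=15, value 25+26=51
- option 1+option 4: mass 5+4=9, value 24+26=50
- option 1+option 3: mass 5+11=16, value 24+25=49
- option 2+option 4: mass 12+4=16, value 14+26=40
Best: 51 sci.

51 sci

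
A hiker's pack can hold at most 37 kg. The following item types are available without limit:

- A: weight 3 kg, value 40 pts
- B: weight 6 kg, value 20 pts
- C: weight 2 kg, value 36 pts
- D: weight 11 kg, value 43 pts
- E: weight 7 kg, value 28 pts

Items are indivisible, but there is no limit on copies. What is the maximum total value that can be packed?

Best value-per-unit is C at 36/2; filling with it alone gives 18×36 = 648.
Optimal mix: 1×A + 17×C → weight 37, value 652.

652 pts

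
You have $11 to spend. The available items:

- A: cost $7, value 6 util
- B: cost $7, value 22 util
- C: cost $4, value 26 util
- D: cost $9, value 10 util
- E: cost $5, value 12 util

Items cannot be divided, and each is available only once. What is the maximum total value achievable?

48 util

This is a 0/1 knapsack; check combinations near the capacity.
- B+C: cost 7+4=11, value 22+26=48
- C+E: cost 4+5=9, value 26+12=38
- A+C: cost 7+4=11, value 6+26=32
- C: cost 4, value 26
Best: 48 util.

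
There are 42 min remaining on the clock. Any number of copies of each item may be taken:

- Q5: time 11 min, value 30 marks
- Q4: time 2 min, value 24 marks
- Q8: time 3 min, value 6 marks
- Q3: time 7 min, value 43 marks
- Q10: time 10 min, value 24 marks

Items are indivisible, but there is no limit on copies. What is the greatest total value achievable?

Best value-per-unit is Q4 at 24/2, and filling with it alone uses time 21×2=42. No mix of the others beats 21×24 = 504.

504 marks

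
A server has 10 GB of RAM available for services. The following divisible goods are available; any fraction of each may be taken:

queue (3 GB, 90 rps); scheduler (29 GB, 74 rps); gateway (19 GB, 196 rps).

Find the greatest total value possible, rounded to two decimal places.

Take in order of value per unit:
- queue (90/3 per unit): all 3 → value 90, running total 90.00
- gateway (196/19 per unit): 7 of 19 → value 7×196/19 = 72.2105, running total 162.21
Total 162.21.

162.21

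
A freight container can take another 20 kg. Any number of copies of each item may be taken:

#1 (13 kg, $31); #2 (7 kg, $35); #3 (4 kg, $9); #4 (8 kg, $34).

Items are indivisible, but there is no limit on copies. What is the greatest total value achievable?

$79

Best value-per-unit is #2 at 35/7; filling with it alone gives 2×35 = 70.
Optimal mix: 2×#2 + 1×#3 → weight 18, value 79.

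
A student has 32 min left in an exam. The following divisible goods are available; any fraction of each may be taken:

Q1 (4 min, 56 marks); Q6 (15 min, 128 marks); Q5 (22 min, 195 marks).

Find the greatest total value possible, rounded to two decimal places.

302.20

Take in order of value per unit:
- Q1 (56/4 per unit): all 4 → value 56, running total 56.00
- Q5 (195/22 per unit): all 22 → value 195, running total 251.00
- Q6 (128/15 per unit): 6 of 15 → value 6×128/15 = 51.2000, running total 302.20
Total 302.20.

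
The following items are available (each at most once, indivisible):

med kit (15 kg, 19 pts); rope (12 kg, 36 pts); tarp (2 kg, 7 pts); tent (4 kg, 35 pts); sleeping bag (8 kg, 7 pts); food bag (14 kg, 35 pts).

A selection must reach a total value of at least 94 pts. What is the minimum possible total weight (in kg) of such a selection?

Subsets with value ≥ 94, sorted by total weight:
- rope+tent+food bag: weight 30, value 106
- rope+tarp+tent+food bag: weight 32, value 113
Minimum weight: 30 kg.

30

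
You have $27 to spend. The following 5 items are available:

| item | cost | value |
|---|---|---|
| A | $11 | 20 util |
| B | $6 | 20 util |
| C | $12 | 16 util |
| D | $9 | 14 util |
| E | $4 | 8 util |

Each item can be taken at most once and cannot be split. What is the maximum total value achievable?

Check high-value combinations within $27:
- A+B+D: cost 11+6+9=26, value 20+20+14=54
- B+C+D: cost 6+12+9=27, value 20+16+14=50
- A+B+E: cost 11+6+4=21, value 20+20+8=48
- B+C+E: cost 6+12+4=22, value 20+16+8=44
- A+C+E: cost 11+12+4=27, value 20+16+8=44
Best: 54 util.

54 util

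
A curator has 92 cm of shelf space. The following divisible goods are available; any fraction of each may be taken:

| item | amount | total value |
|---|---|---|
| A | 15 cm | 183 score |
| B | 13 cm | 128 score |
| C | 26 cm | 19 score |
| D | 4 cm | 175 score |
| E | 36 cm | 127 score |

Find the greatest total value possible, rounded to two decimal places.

630.54

Take in order of value per unit:
- D (175/4 per unit): all 4 → value 175, running total 175.00
- A (183/15 per unit): all 15 → value 183, running total 358.00
- B (128/13 per unit): all 13 → value 128, running total 486.00
- E (127/36 per unit): all 36 → value 127, running total 613.00
- C (19/26 per unit): 24 of 26 → value 24×19/26 = 17.5385, running total 630.54
Total 630.54.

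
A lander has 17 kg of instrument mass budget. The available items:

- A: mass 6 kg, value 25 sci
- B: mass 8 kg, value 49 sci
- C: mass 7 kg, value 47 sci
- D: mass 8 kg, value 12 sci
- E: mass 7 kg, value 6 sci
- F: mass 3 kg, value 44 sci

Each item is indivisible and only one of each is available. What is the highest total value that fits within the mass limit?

118 sci

Check high-value combinations within 17 kg:
- A+B+F: mass 6+8+3=17, value 25+49+44=118
- A+C+F: mass 6+7+3=16, value 25+47+44=116
- C+E+F: mass 7+7+3=17, value 47+6+44=97
- B+C: mass 8+7=15, value 49+47=96
- B+F: mass 8+3=11, value 49+44=93
Best: 118 sci.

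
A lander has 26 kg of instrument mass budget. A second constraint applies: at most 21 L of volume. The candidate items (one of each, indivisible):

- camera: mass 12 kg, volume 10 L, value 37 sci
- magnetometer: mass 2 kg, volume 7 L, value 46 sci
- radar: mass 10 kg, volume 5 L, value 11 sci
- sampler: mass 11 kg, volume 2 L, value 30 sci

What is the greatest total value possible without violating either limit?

113 sci

Feasible sets respecting both limits:
- camera+magnetometer+sampler: mass 25, volume 19, value 113
- magnetometer+radar+sampler: mass 23, volume 14, value 87
- camera+magnetometer: mass 14, volume 17, value 83
Best: 113 sci.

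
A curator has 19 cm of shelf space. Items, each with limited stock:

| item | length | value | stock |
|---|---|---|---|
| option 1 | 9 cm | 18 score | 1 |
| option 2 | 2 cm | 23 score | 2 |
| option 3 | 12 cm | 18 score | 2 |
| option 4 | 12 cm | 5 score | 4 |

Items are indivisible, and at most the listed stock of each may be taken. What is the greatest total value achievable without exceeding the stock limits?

Top feasible selections:
- 1×option 1 + 2×option 2: length 13, value 64
- 2×option 2 + 1×option 3: length 16, value 64
Best: 64 score.

64 score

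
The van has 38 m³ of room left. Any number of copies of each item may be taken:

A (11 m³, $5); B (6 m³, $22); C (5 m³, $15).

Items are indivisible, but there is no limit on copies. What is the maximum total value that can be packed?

Best value-per-unit is B at 22/6, and filling with it alone uses volume 6×6=36. No mix of the others beats 6×22 = 132.

$132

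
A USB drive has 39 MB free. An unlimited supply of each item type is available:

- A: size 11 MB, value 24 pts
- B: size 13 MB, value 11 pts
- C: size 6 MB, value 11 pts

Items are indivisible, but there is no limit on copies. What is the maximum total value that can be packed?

Best value-per-unit is A at 24/11; filling with it alone gives 3×24 = 72.
Optimal mix: 3×A + 1×C → size 39, value 83.

83 pts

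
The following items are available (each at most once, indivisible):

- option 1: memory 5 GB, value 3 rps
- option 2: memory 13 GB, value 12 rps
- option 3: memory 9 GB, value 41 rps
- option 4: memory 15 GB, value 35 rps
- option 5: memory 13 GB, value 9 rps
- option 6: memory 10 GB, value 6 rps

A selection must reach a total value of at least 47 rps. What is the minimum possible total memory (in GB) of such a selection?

Subsets with value ≥ 47, sorted by total memory:
- option 3+option 6: memory 19, value 47
- option 2+option 3: memory 22, value 53
- option 3+option 5: memory 22, value 50
- option 3+option 4: memory 24, value 76
Minimum memory: 19 GB.

19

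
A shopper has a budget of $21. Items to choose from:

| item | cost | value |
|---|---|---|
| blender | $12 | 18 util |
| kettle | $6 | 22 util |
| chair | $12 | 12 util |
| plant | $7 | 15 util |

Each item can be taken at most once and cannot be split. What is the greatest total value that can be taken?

40 util

This is a 0/1 knapsack; check combinations near the capacity.
- blender+kettle: cost 12+6=18, value 18+22=40
- kettle+plant: cost 6+7=13, value 22+15=37
- kettle+chair: cost 6+12=18, value 22+12=34
Best: 40 util.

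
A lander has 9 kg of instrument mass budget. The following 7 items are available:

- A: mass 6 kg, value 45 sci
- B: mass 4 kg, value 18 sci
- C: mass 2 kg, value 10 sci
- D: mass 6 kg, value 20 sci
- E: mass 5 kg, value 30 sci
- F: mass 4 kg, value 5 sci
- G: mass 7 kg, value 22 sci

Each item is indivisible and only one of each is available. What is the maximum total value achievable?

Check high-value combinations within 9 kg:
- A+C: mass 6+2=8, value 45+10=55
- B+E: mass 4+5=9, value 18+30=48
- A: mass 6, value 45
- C+E: mass 2+5=7, value 10+30=40
- E+F: mass 5+4=9, value 30+5=35
Best: 55 sci.

55 sci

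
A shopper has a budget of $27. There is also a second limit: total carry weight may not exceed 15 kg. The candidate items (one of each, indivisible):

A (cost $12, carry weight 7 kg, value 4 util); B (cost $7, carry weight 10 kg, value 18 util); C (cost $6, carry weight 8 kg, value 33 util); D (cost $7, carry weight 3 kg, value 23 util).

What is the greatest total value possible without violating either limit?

Feasible sets respecting both limits:
- C+D: cost 13, carry weight 11, value 56
- B+D: cost 14, carry weight 13, value 41
- A+C: cost 18, carry weight 15, value 37
Best: 56 util.

56 util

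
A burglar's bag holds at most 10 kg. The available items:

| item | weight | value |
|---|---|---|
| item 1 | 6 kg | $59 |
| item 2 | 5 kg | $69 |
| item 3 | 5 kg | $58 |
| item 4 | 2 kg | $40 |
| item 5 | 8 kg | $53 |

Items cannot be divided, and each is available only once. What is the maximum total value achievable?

Check high-value combinations within 10 kg:
- item 2+item 3: weight 5+5=10, value 69+58=127
- item 2+item 4: weight 5+2=7, value 69+40=109
- item 1+item 4: weight 6+2=8, value 59+40=99
- item 3+item 4: weight 5+2=7, value 58+40=98
Best: $127.

$127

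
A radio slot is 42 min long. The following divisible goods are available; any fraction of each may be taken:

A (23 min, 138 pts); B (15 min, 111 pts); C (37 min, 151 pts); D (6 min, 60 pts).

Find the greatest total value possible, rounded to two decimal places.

297.00

Take in order of value per unit:
- D (60/6 per unit): all 6 → value 60, running total 60.00
- B (111/15 per unit): all 15 → value 111, running total 171.00
- A (138/23 per unit): 21 of 23 → value 21×138/23 = 126.0000, running total 297.00
Total 297.00.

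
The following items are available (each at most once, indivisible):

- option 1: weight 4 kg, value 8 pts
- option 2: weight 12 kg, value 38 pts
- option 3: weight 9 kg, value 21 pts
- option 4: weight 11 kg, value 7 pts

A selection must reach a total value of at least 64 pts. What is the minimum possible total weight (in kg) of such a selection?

25

Subsets with value ≥ 64, sorted by total weight:
- option 1+option 2+option 3: weight 25, value 67
- option 2+option 3+option 4: weight 32, value 66
- option 1+option 2+option 3+option 4: weight 36, value 74
Minimum weight: 25 kg.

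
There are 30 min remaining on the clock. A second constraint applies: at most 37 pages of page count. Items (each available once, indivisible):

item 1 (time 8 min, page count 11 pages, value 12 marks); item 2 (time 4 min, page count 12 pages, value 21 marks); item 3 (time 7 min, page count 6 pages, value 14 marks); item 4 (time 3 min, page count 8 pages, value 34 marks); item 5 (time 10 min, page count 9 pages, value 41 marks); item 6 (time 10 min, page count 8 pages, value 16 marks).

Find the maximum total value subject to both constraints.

Feasible sets respecting both limits:
- item 2+item 4+item 5+item 6: time 27, page count 37, value 112
- item 2+item 3+item 4+item 5: time 24, page count 35, value 110
- item 3+item 4+item 5+item 6: time 30, page count 31, value 105
Best: 112 marks.

112 marks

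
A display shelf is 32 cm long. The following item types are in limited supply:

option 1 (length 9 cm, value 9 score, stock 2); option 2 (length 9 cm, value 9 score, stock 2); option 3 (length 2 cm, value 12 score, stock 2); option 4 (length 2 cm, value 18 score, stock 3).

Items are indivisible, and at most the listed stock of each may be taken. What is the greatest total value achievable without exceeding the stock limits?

96 score

Best selections within length 32 and stock limits:
- 2×option 2 + 2×option 3 + 3×option 4: length 28, value 96
- 1×option 1 + 1×option 2 + 2×option 3 + 3×option 4: length 28, value 96
- 2×option 1 + 2×option 3 + 3×option 4: length 28, value 96
Best: 96 score.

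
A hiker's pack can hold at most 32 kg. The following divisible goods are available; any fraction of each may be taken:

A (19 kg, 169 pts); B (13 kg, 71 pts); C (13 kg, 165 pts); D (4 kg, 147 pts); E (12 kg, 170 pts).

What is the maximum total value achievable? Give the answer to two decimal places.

508.68

Take in order of value per unit:
- D (147/4 per unit): all 4 → value 147, running total 147.00
- E (170/12 per unit): all 12 → value 170, running total 317.00
- C (165/13 per unit): all 13 → value 165, running total 482.00
- A (169/19 per unit): 3 of 19 → value 3×169/19 = 26.6842, running total 508.68
Total 508.68.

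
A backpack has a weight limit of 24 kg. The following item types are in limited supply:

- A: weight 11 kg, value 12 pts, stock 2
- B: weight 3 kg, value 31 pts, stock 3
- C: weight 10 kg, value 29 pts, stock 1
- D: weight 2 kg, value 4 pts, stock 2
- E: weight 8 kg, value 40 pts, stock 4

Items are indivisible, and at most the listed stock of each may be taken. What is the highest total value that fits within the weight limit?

Best selections within weight 24 and stock limits:
- 2×B + 1×D + 2×E: weight 24, value 146
- 2×B + 2×E: weight 22, value 142
Best: 146 pts.

146 pts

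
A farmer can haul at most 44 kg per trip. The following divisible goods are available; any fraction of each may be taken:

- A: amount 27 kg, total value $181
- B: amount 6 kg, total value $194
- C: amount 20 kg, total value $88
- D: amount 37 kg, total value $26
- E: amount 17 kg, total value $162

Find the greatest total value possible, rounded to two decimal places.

496.78

Take in order of value per unit:
- B (194/6 per unit): all 6 → value 194, running total 194.00
- E (162/17 per unit): all 17 → value 162, running total 356.00
- A (181/27 per unit): 21 of 27 → value 21×181/27 = 140.7778, running total 496.78
Total 496.78.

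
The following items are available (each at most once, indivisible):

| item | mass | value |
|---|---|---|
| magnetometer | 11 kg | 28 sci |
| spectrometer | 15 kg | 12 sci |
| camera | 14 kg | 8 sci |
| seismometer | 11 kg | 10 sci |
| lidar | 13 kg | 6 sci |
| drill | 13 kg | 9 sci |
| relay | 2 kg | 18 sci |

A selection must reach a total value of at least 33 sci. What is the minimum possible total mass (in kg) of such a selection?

13

Subsets with value ≥ 33, sorted by total mass:
- magnetometer+relay: mass 13, value 46
- magnetometer+seismometer: mass 22, value 38
- magnetometer+seismometer+relay: mass 24, value 56
- magnetometer+drill: mass 24, value 37
Minimum mass: 13 kg.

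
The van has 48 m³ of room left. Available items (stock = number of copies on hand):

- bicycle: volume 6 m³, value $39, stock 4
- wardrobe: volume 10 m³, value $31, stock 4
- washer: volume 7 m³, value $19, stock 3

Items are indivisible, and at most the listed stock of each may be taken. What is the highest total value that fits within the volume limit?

Top feasible selections:
- 4×bicycle + 1×wardrobe + 2×washer: volume 48, value 225
- 4×bicycle + 2×wardrobe: volume 44, value 218
- 4×bicycle + 3×washer: volume 45, value 213
Best: $225.

$225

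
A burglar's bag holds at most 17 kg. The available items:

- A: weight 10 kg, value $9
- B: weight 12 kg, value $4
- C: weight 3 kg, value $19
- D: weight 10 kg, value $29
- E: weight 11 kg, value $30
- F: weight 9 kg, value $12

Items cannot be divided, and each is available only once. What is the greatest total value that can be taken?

$49

Check high-value combinations within 17 kg:
- C+E: weight 3+11=14, value 19+30=49
- C+D: weight 3+10=13, value 19+29=48
- C+F: weight 3+9=12, value 19+12=31
- E: weight 11, value 30
- D: weight 10, value 29
Best: $49.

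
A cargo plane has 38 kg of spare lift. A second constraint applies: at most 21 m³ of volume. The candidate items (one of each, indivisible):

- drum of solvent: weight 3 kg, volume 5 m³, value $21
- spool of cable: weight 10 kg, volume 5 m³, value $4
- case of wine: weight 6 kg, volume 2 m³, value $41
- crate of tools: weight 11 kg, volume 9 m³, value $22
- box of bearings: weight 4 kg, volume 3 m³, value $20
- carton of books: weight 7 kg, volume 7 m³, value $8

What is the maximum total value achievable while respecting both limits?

$104

Feasible sets respecting both limits:
- drum of solvent+case of wine+crate of tools+box of bearings: weight 24, volume 19, value 104
- case of wine+crate of tools+box of bearings+carton of books: weight 28, volume 21, value 91
- drum of solvent+case of wine+box of bearings+carton of books: weight 20, volume 17, value 90
- drum of solvent+spool of cable+case of wine+crate of tools: weight 30, volume 21, value 88
Best: $104.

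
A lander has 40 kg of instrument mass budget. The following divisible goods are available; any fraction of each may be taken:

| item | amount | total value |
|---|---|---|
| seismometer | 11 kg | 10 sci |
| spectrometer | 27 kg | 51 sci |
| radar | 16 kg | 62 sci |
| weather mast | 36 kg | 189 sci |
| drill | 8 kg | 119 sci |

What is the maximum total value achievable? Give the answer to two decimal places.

Take in order of value per unit:
- drill (119/8 per unit): all 8 → value 119, running total 119.00
- weather mast (189/36 per unit): 32 of 36 → value 32×189/36 = 168.0000, running total 287.00
Total 287.00.

287.00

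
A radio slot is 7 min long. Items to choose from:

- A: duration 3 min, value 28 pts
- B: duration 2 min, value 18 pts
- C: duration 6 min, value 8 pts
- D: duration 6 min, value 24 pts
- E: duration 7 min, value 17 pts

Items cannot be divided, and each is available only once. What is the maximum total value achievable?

46 pts

Check high-value combinations within 7 min:
- A+B: duration 3+2=5, value 28+18=46
- A: duration 3, value 28
- D: duration 6, value 24
- B: duration 2, value 18
Best: 46 pts.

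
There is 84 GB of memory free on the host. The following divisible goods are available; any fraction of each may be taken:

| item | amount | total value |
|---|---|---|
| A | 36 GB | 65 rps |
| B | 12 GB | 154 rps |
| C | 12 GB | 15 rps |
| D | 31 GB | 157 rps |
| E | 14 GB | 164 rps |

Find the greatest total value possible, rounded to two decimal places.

Take in order of value per unit:
- B (154/12 per unit): all 12 → value 154, running total 154.00
- E (164/14 per unit): all 14 → value 164, running total 318.00
- D (157/31 per unit): all 31 → value 157, running total 475.00
- A (65/36 per unit): 27 of 36 → value 27×65/36 = 48.7500, running total 523.75
Total 523.75.

523.75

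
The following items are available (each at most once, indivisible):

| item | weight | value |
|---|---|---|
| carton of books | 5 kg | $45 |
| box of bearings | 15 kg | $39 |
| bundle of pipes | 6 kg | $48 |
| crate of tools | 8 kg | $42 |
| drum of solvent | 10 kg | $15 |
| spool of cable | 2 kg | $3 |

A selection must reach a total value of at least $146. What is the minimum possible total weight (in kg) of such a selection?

Subsets with value ≥ 146, sorted by total weight:
- carton of books+bundle of pipes+crate of tools+drum of solvent: weight 29, value 150
- carton of books+bundle of pipes+crate of tools+drum of solvent+spool of cable: weight 31, value 153
- carton of books+box of bearings+bundle of pipes+crate of tools: weight 34, value 174
- carton of books+box of bearings+bundle of pipes+crate of tools+spool of cable: weight 36, value 177
Minimum weight: 29 kg.

29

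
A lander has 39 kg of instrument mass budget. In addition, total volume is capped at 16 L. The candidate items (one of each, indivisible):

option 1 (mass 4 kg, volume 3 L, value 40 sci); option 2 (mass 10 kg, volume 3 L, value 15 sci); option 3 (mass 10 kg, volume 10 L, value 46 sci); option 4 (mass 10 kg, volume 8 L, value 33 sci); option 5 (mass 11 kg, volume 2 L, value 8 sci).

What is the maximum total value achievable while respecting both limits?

Feasible sets respecting both limits:
- option 1+option 2+option 3: mass 24, volume 16, value 101
- option 1+option 2+option 4+option 5: mass 35, volume 16, value 96
- option 1+option 3+option 5: mass 25, volume 15, value 94
- option 1+option 2+option 4: mass 24, volume 14, value 88
Best: 101 sci.

101 sci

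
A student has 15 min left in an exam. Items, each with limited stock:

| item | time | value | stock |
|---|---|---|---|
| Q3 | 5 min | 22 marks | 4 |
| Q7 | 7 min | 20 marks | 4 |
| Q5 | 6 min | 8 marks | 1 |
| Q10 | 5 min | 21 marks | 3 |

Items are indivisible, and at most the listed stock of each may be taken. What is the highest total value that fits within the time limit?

66 marks

Top feasible selections:
- 3×Q3: time 15, value 66
- 2×Q3 + 1×Q10: time 15, value 65
Best: 66 marks.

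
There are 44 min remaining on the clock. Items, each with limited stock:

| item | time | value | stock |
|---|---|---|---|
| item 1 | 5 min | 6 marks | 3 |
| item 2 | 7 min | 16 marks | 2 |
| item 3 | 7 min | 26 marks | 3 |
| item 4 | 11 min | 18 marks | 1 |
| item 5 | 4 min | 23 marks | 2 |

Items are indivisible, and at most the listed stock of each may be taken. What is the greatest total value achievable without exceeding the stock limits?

Best selections within time 44 and stock limits:
- 2×item 2 + 3×item 3 + 2×item 5: time 43, value 156
- 1×item 1 + 1×item 2 + 3×item 3 + 2×item 5: time 41, value 146
- 3×item 3 + 1×item 4 + 2×item 5: time 40, value 142
- 3×item 1 + 3×item 3 + 2×item 5: time 44, value 142
Best: 156 marks.

156 marks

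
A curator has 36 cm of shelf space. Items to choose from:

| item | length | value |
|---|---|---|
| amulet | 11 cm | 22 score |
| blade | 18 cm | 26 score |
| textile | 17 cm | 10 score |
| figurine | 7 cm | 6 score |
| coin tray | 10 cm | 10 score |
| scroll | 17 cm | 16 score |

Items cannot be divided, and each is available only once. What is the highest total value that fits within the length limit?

54 score

Check high-value combinations within 36 cm:
- amulet+blade+figurine: length 11+18+7=36, value 22+26+6=54
- amulet+blade: length 11+18=29, value 22+26=48
- amulet+figurine+scroll: length 11+7+17=35, value 22+6+16=44
- blade+figurine+coin tray: length 18+7+10=35, value 26+6+10=42
Best: 54 score.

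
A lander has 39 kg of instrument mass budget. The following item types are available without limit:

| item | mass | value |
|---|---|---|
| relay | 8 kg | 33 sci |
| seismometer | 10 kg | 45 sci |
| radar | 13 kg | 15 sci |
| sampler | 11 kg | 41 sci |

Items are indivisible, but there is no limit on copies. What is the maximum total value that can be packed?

Best value-per-unit is seismometer at 45/10; filling with it alone gives 3×45 = 135.
Optimal mix: 1×relay + 3×seismometer → mass 38, value 168.

168 sci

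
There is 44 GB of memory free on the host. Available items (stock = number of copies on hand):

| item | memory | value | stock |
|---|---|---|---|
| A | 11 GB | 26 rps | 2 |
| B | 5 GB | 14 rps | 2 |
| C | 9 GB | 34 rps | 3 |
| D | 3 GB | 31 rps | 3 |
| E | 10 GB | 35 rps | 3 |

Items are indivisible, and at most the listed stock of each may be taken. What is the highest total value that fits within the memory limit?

Best selections within memory 44 and stock limits:
- 1×B + 3×D + 3×E: memory 44, value 212
- 1×B + 1×C + 3×D + 2×E: memory 43, value 211
- 1×B + 2×C + 3×D + 1×E: memory 42, value 210
- 1×B + 3×C + 3×D: memory 41, value 209
Best: 212 rps.

212 rps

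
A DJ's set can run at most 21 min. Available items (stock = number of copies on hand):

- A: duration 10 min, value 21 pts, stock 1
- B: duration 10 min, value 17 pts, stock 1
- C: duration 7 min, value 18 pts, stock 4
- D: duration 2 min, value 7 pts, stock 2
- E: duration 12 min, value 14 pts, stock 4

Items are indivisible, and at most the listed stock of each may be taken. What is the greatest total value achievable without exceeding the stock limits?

54 pts

Top feasible selections:
- 3×C: duration 21, value 54
- 1×A + 1×C + 2×D: duration 21, value 53
Best: 54 pts.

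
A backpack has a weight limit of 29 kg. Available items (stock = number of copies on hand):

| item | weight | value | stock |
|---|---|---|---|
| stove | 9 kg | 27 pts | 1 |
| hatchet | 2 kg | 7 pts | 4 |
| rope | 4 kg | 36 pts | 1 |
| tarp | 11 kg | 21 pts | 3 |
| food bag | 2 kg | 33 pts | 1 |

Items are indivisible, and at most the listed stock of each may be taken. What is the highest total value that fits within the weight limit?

Top feasible selections:
- 1×stove + 4×hatchet + 1×rope + 1×food bag: weight 23, value 124
- 1×stove + 1×hatchet + 1×rope + 1×tarp + 1×food bag: weight 28, value 124
- 4×hatchet + 1×rope + 1×tarp + 1×food bag: weight 25, value 118
- 1×stove + 3×hatchet + 1×rope + 1×food bag: weight 21, value 117
Best: 124 pts.

124 pts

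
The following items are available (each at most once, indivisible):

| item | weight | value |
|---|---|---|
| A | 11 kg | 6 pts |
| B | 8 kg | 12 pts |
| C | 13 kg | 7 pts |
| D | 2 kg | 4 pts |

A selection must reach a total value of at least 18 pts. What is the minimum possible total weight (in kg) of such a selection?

19

Subsets with value ≥ 18, sorted by total weight:
- A+B: weight 19, value 18
- A+B+D: weight 21, value 22
Minimum weight: 19 kg.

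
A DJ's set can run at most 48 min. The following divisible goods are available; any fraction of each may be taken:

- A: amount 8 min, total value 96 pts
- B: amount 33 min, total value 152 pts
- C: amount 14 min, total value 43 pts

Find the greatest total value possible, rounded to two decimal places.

269.50

Take in order of value per unit:
- A (96/8 per unit): all 8 → value 96, running total 96.00
- B (152/33 per unit): all 33 → value 152, running total 248.00
- C (43/14 per unit): 7 of 14 → value 7×43/14 = 21.5000, running total 269.50
Total 269.50.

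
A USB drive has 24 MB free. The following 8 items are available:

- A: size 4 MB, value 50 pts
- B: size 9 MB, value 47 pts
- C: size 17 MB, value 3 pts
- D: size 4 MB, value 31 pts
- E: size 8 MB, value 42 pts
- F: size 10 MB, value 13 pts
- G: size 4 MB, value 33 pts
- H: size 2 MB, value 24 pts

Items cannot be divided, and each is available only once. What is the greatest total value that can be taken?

This is a 0/1 knapsack; check combinations near the capacity.
- A+B+D+G+H: size 4+9+4+4+2=23, value 50+47+31+33+24=185
- A+D+E+G+H: size 4+4+8+4+2=22, value 50+31+42+33+24=180
- A+B+E+H: size 4+9+8+2=23, value 50+47+42+24=163
- A+B+D+G: size 4+9+4+4=21, value 50+47+31+33=161
- A+D+E+G: size 4+4+8+4=20, value 50+31+42+33=156
Best: 185 pts.

185 pts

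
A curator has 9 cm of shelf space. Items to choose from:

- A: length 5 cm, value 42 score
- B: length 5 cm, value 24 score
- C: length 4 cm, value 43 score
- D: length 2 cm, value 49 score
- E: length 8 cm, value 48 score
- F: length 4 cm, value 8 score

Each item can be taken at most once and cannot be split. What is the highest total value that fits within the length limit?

Check high-value combinations within 9 cm:
- C+D: length 4+2=6, value 43+49=92
- A+D: length 5+2=7, value 42+49=91
- A+C: length 5+4=9, value 42+43=85
Best: 92 score.

92 score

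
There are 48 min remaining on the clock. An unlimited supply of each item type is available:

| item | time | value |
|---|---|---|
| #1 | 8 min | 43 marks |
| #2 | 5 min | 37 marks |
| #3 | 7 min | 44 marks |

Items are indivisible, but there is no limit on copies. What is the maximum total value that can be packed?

Best value-per-unit is #2 at 37/5; filling with it alone gives 9×37 = 333.
Optimal mix: 8×#2 + 1×#3 → time 47, value 340.

340 marks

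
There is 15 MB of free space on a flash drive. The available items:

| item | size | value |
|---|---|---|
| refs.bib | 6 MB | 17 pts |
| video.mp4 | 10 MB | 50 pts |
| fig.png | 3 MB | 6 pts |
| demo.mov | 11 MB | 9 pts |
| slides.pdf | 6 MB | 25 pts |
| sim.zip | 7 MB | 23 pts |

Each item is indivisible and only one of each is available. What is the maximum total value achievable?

56 pts

This is a 0/1 knapsack; check combinations near the capacity.
- video.mp4+fig.png: size 10+3=13, value 50+6=56
- video.mp4: size 10, value 50
- slides.pdf+sim.zip: size 6+7=13, value 25+23=48
- refs.bib+fig.png+slides.pdf: size 6+3+6=15, value 17+6+25=48
Best: 56 pts.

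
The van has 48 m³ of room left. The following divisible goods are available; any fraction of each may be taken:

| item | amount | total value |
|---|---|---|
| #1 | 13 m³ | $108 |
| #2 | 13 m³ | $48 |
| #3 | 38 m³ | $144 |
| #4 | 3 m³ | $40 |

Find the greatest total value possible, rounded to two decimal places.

269.26

Take in order of value per unit:
- #4 (40/3 per unit): all 3 → value 40, running total 40.00
- #1 (108/13 per unit): all 13 → value 108, running total 148.00
- #3 (144/38 per unit): 32 of 38 → value 32×144/38 = 121.2632, running total 269.26
Total 269.26.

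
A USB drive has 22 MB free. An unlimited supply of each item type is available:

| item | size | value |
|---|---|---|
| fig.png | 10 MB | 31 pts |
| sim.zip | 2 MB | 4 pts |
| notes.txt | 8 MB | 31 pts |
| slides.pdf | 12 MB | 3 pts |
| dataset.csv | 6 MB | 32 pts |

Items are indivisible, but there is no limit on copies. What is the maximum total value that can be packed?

104 pts

Best value-per-unit is dataset.csv at 32/6; filling with it alone gives 3×32 = 96.
Optimal mix: 2×sim.zip + 3×dataset.csv → size 22, value 104.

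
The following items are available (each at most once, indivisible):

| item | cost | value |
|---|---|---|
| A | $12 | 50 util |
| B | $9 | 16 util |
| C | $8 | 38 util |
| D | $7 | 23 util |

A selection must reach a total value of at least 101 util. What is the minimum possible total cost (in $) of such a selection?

27

Subsets with value ≥ 101, sorted by total cost:
- A+C+D: cost 27, value 111
- A+B+C: cost 29, value 104
Minimum cost: 27 $.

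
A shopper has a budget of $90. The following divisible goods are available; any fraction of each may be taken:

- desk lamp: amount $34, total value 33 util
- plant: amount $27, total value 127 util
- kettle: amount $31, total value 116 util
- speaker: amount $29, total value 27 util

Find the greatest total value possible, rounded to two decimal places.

274.06

Take in order of value per unit:
- plant (127/27 per unit): all 27 → value 127, running total 127.00
- kettle (116/31 per unit): all 31 → value 116, running total 243.00
- desk lamp (33/34 per unit): 32 of 34 → value 32×33/34 = 31.0588, running total 274.06
Total 274.06.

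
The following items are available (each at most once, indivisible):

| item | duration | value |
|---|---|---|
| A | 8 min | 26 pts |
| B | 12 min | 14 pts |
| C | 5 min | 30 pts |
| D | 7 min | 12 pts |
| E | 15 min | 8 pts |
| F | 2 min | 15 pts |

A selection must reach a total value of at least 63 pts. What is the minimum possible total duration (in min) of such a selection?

15

Subsets with value ≥ 63, sorted by total duration:
- A+C+F: duration 15, value 71
- A+C+D: duration 20, value 68
Minimum duration: 15 min.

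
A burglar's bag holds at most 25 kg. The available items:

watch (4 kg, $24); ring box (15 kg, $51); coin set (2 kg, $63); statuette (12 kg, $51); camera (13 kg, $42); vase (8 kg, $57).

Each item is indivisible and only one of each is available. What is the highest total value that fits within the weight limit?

$171

This is a 0/1 knapsack; check combinations near the capacity.
- coin set+statuette+vase: weight 2+12+8=22, value 63+51+57=171
- ring box+coin set+vase: weight 15+2+8=25, value 51+63+57=171
- coin set+camera+vase: weight 2+13+8=23, value 63+42+57=162
- watch+coin set+vase: weight 4+2+8=14, value 24+63+57=144
- watch+coin set+statuette: weight 4+2+12=18, value 24+63+51=138
Best: $171.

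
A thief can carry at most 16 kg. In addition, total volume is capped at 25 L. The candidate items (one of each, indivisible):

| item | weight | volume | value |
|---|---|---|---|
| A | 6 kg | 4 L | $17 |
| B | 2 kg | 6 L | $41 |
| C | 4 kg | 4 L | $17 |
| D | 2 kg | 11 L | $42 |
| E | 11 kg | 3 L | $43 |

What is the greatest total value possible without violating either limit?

Feasible sets respecting both limits:
- B+D+E: weight 15, volume 20, value 126
- A+B+C+D: weight 14, volume 25, value 117
- A+B+D: weight 10, volume 21, value 100
- B+C+D: weight 8, volume 21, value 100
Best: $126.

$126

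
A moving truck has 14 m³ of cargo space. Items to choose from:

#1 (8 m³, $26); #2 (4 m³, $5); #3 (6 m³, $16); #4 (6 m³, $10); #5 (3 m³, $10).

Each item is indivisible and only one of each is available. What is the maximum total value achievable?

$42

Check high-value combinations within 14 m³:
- #1+#3: volume 8+6=14, value 26+16=42
- #1+#5: volume 8+3=11, value 26+10=36
- #1+#4: volume 8+6=14, value 26+10=36
- #1+#2: volume 8+4=12, value 26+5=31
Best: $42.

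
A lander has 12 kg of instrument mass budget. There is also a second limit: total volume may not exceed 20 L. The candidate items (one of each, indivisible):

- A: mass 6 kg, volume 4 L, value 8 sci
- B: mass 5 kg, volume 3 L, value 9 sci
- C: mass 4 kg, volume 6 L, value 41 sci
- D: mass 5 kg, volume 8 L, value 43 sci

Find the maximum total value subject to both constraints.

84 sci

Feasible sets respecting both limits:
- C+D: mass 9, volume 14, value 84
- B+D: mass 10, volume 11, value 52
- A+D: mass 11, volume 12, value 51
Best: 84 sci.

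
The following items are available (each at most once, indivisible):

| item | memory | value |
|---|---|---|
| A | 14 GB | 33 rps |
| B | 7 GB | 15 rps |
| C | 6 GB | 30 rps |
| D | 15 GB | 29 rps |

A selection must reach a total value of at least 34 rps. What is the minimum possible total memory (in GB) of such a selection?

Subsets with value ≥ 34, sorted by total memory:
- B+C: memory 13, value 45
- A+C: memory 20, value 63
- C+D: memory 21, value 59
- A+B: memory 21, value 48
Minimum memory: 13 GB.

13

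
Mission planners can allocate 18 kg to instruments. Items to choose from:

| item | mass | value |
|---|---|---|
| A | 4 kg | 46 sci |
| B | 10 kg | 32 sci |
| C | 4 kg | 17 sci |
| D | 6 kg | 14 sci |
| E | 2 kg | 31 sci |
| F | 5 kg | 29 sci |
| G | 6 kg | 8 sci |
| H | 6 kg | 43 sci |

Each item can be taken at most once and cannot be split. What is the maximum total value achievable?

Check high-value combinations within 18 kg:
- A+E+F+H: mass 4+2+5+6=17, value 46+31+29+43=149
- A+C+E+H: mass 4+4+2+6=16, value 46+17+31+43=137
- A+D+E+H: mass 4+6+2+6=18, value 46+14+31+43=134
Best: 149 sci.

149 sci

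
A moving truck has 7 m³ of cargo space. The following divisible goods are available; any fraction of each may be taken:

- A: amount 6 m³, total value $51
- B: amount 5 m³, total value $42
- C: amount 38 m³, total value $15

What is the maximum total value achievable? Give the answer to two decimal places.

59.40

Take in order of value per unit:
- A (51/6 per unit): all 6 → value 51, running total 51.00
- B (42/5 per unit): 1 of 5 → value 1×42/5 = 8.4000, running total 59.40
Total 59.40.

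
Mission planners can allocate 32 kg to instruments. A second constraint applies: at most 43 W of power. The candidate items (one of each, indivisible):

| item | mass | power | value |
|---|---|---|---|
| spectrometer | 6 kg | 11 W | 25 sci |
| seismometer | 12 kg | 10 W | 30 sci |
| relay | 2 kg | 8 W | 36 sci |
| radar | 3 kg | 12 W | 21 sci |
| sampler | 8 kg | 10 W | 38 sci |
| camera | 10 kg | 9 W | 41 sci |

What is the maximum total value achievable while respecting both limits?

Feasible sets respecting both limits:
- seismometer+relay+sampler+camera: mass 32, power 37, value 145
- spectrometer+relay+sampler+camera: mass 26, power 38, value 140
- relay+radar+sampler+camera: mass 23, power 39, value 136
Best: 145 sci.

145 sci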